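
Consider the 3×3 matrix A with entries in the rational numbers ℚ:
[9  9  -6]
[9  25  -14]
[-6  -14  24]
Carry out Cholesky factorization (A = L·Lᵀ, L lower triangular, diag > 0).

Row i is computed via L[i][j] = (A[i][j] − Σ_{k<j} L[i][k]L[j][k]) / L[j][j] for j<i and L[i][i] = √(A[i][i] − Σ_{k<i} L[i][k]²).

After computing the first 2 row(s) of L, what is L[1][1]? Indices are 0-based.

Step 1: L[0][0] = √(9) = 3.
  L[1][0] = (9) / L[0][0] = 3.
Step 2: L[1][1] = √(16) = 4.

L[1][1] = 4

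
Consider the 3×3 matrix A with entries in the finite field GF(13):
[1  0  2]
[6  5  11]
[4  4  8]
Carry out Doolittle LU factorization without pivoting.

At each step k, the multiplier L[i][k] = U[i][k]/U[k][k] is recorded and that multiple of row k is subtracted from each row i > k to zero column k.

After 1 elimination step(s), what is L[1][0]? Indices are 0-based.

[col 0] pivot 1
  R1 -= 6*R0 → (0, 5, 12)  (L[1][0] := 6)
  R2 -= 4*R0 → (0, 4, 0)  (L[2][0] := 4)

L[1][0] = 6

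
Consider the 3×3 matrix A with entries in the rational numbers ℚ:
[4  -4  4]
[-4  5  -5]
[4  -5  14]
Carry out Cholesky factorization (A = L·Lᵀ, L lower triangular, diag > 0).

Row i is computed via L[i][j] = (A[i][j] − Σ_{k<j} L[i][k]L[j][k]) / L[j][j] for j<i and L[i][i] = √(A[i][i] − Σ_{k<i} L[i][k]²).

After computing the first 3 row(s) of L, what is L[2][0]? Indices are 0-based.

Step 1: L[0][0] = √(4) = 2.
  L[1][0] = (-4) / L[0][0] = -2.
Step 2: L[1][1] = √(1) = 1.
  L[2][0] = (4) / L[0][0] = 2.
  L[2][1] = (-1) / L[1][1] = -1.
Step 3: L[2][2] = √(9) = 3.

L[2][0] = 2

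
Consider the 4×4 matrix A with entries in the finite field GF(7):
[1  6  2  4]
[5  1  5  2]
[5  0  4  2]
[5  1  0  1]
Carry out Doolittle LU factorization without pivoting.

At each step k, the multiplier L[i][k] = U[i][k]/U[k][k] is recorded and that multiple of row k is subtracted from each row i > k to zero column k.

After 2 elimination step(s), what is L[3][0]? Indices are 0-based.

L[3][0] = 5

Step 1: pivot at (0,0) is 1.
  row1 ← row1 − (5)·row0  ⇒  L[1][0]=5, U row1=(0, 6, 2, 3)
  row2 ← row2 − (5)·row0  ⇒  L[2][0]=5, U row2=(0, 5, 1, 3)
  row3 ← row3 − (5)·row0  ⇒  L[3][0]=5, U row3=(0, 6, 4, 2)
Step 2: pivot at (1,1) is 6.
  row2 ← row2 − (2)·row1  ⇒  L[2][1]=2, U row2=(0, 0, 4, 4)
  row3 ← row3 − (1)·row1  ⇒  L[3][1]=1, U row3=(0, 0, 2, 6)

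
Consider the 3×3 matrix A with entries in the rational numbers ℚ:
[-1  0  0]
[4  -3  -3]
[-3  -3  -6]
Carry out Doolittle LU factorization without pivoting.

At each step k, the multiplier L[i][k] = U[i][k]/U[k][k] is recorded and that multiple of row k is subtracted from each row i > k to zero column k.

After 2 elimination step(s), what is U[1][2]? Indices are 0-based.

[col 0] pivot -1
  R1 -= -4*R0 → (0, -3, -3)  (L[1][0] := -4)
  R2 -= 3*R0 → (0, -3, -6)  (L[2][0] := 3)
[col 1] pivot -3
  R2 -= 1*R1 → (0, 0, -3)  (L[2][1] := 1)

U[1][2] = -3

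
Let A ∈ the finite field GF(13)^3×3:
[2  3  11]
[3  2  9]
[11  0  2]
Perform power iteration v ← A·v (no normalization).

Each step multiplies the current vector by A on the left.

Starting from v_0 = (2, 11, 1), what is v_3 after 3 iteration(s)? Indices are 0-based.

v_0 = (2, 11, 1).
v_1 = A·v_0 = (9, 11, 11).
v_2 = A·v_1 = (3, 5, 4).
v_3 = A·v_2 = (0, 3, 2).

v_3 = (0, 3, 2)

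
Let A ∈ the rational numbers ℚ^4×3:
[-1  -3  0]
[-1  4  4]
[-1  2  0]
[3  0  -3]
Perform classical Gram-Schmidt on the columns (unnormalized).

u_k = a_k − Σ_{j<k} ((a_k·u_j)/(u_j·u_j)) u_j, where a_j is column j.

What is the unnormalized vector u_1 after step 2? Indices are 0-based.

Step 1: u_0 = a_0 = (-1, -1, -1, 3).
Step 2: u_1 = a_1 − (-1/4)·u_0 = (-13/4, 15/4, 7/4, 3/4).

u_1 = (-13/4, 15/4, 7/4, 3/4)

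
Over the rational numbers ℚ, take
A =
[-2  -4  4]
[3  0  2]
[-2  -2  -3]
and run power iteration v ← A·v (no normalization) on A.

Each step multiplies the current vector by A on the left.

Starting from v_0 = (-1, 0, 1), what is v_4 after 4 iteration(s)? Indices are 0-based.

v_0 = (-1, 0, 1).
v_1 = A·v_0 = (6, -1, -1).
v_2 = A·v_1 = (-12, 16, -7).
v_3 = A·v_2 = (-68, -50, 13).
v_4 = A·v_3 = (388, -178, 197).

v_4 = (388, -178, 197)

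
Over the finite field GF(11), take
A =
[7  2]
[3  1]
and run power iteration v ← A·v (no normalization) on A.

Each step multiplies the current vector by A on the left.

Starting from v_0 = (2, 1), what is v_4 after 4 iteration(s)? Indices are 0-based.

v_0 = (2, 1).
v_1 = A·v_0 = (5, 7).
v_2 = A·v_1 = (5, 0).
v_3 = A·v_2 = (2, 4).
v_4 = A·v_3 = (0, 10).

v_4 = (0, 10)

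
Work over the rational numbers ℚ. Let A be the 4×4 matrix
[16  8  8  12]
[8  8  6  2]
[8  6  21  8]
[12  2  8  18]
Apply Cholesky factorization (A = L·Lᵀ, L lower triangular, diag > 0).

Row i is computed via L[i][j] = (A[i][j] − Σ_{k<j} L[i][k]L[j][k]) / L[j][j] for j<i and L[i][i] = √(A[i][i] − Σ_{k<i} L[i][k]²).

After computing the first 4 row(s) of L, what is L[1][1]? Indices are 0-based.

L[1][1] = 2

Step 1: L[0][0] = √(16) = 4.
  L[1][0] = (8) / L[0][0] = 2.
Step 2: L[1][1] = √(4) = 2.
  L[2][0] = (8) / L[0][0] = 2.
  L[2][1] = (2) / L[1][1] = 1.
Step 3: L[2][2] = √(16) = 4.
  L[3][0] = (12) / L[0][0] = 3.
  L[3][1] = (-4) / L[1][1] = -2.
  L[3][2] = (4) / L[2][2] = 1.
Step 4: L[3][3] = √(4) = 2.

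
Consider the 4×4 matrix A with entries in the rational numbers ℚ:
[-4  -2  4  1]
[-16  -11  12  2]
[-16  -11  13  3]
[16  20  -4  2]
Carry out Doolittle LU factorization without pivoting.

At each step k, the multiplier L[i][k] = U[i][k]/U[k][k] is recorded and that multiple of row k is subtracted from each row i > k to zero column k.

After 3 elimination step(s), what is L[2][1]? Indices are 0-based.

k=0: U[0][0]=-4
  eliminate (1,0): mult=4, new row 1: (0, -3, -4, -2); set L[1][0]=4
  eliminate (2,0): mult=4, new row 2: (0, -3, -3, -1); set L[2][0]=4
  eliminate (3,0): mult=-4, new row 3: (0, 12, 12, 6); set L[3][0]=-4
k=1: U[1][1]=-3
  eliminate (2,1): mult=1, new row 2: (0, 0, 1, 1); set L[2][1]=1
  eliminate (3,1): mult=-4, new row 3: (0, 0, -4, -2); set L[3][1]=-4
k=2: U[2][2]=1
  eliminate (3,2): mult=-4, new row 3: (0, 0, 0, 2); set L[3][2]=-4

L[2][1] = 1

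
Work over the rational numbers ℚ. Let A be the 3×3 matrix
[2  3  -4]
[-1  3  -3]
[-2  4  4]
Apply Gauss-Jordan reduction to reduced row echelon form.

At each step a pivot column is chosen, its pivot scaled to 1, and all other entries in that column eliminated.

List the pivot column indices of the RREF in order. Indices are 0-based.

pivot(0,0)=2: scale R0 → (1, 3/2, -2)
  clear (1,0): R1 −= (-1)R0 → (0, 9/2, -5)
  clear (2,0): R2 −= (-2)R0 → (0, 7, 0)
pivot(1,1)=9/2: scale R1 → (0, 1, -10/9)
  clear (0,1): R0 −= (3/2)R1 → (1, 0, -1/3)
  clear (2,1): R2 −= (7)R1 → (0, 0, 70/9)
pivot(2,2)=70/9: scale R2 → (0, 0, 1)
  clear (0,2): R0 −= (-1/3)R2 → (1, 0, 0)
  clear (1,2): R1 −= (-10/9)R2 → (0, 1, 0)

pivot columns: 0, 1, 2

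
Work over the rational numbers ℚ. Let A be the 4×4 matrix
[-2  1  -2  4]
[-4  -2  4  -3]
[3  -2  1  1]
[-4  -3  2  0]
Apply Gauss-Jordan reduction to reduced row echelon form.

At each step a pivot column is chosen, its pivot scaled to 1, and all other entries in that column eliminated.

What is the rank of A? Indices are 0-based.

rank = 4

step 1: normalize row 0 (÷-2) = (1, -1/2, 1, -2)
  row 1: subtract -4×row0 = (0, -4, 8, -11)
  row 2: subtract 3×row0 = (0, -1/2, -2, 7)
  row 3: subtract -4×row0 = (0, -5, 6, -8)
step 2: normalize row 1 (÷-4) = (0, 1, -2, 11/4)
  row 0: subtract -1/2×row1 = (1, 0, 0, -5/8)
  row 2: subtract -1/2×row1 = (0, 0, -3, 67/8)
  row 3: subtract -5×row1 = (0, 0, -4, 23/4)
step 3: normalize row 2 (÷-3) = (0, 0, 1, -67/24)
  row 1: subtract -2×row2 = (0, 1, 0, -17/6)
  row 3: subtract -4×row2 = (0, 0, 0, -65/12)
step 4: normalize row 3 (÷-65/12) = (0, 0, 0, 1)
  row 0: subtract -5/8×row3 = (1, 0, 0, 0)
  row 1: subtract -17/6×row3 = (0, 1, 0, 0)
  row 2: subtract -67/24×row3 = (0, 0, 1, 0)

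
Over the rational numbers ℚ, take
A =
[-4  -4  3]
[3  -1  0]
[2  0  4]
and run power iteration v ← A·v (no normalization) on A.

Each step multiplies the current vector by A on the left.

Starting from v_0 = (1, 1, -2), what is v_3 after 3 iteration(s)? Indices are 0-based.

v_3 = (-100, 134, -148)

v_0 = (1, 1, -2).
v_1 = A·v_0 = (-14, 2, -6).
v_2 = A·v_1 = (30, -44, -52).
v_3 = A·v_2 = (-100, 134, -148).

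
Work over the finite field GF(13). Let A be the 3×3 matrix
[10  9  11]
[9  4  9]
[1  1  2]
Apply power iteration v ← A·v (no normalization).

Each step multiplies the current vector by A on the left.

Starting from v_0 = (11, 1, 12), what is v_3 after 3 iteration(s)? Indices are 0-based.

v_3 = (7, 9, 5)

v_0 = (11, 1, 12).
v_1 = A·v_0 = (4, 3, 10).
v_2 = A·v_1 = (8, 8, 1).
v_3 = A·v_2 = (7, 9, 5).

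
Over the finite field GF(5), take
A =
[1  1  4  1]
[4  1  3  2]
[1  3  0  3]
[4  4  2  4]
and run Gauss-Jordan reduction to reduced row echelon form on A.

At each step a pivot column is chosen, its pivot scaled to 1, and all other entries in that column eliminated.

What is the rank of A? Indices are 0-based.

step 1: normalize row 0 (÷1) = (1, 1, 4, 1)
  row 1: subtract 4×row0 = (0, 2, 2, 3)
  row 2: subtract 1×row0 = (0, 2, 1, 2)
  row 3: subtract 4×row0 = (0, 0, 1, 0)
step 2: normalize row 1 (÷2) = (0, 1, 1, 4)
  row 0: subtract 1×row1 = (1, 0, 3, 2)
  row 2: subtract 2×row1 = (0, 0, 4, 4)
step 3: normalize row 2 (÷4) = (0, 0, 1, 1)
  row 0: subtract 3×row2 = (1, 0, 0, 4)
  row 1: subtract 1×row2 = (0, 1, 0, 3)
  row 3: subtract 1×row2 = (0, 0, 0, 4)
step 4: normalize row 3 (÷4) = (0, 0, 0, 1)
  row 0: subtract 4×row3 = (1, 0, 0, 0)
  row 1: subtract 3×row3 = (0, 1, 0, 0)
  row 2: subtract 1×row3 = (0, 0, 1, 0)

rank = 4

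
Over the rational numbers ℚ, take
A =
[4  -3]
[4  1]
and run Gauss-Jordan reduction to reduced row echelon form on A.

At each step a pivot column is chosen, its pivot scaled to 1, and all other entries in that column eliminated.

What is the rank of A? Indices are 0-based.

rank = 2

[1] R0 /= 4  ⇒  (1, -3/4)
     R1 -= 4·R0  ⇒  (0, 4)
[2] R1 /= 4  ⇒  (0, 1)
     R0 -= -3/4·R1  ⇒  (1, 0)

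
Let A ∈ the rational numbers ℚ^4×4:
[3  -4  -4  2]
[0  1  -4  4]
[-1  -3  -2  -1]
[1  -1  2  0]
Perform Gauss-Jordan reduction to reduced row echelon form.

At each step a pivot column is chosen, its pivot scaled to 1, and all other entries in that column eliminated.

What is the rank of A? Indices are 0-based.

step 1: normalize row 0 (÷3) = (1, -4/3, -4/3, 2/3)
  row 2: subtract -1×row0 = (0, -13/3, -10/3, -1/3)
  row 3: subtract 1×row0 = (0, 1/3, 10/3, -2/3)
step 2: normalize row 1 (÷1) = (0, 1, -4, 4)
  row 0: subtract -4/3×row1 = (1, 0, -20/3, 6)
  row 2: subtract -13/3×row1 = (0, 0, -62/3, 17)
  row 3: subtract 1/3×row1 = (0, 0, 14/3, -2)
step 3: normalize row 2 (÷-62/3) = (0, 0, 1, -51/62)
  row 0: subtract -20/3×row2 = (1, 0, 0, 16/31)
  row 1: subtract -4×row2 = (0, 1, 0, 22/31)
  row 3: subtract 14/3×row2 = (0, 0, 0, 57/31)
step 4: normalize row 3 (÷57/31) = (0, 0, 0, 1)
  row 0: subtract 16/31×row3 = (1, 0, 0, 0)
  row 1: subtract 22/31×row3 = (0, 1, 0, 0)
  row 2: subtract -51/62×row3 = (0, 0, 1, 0)

rank = 4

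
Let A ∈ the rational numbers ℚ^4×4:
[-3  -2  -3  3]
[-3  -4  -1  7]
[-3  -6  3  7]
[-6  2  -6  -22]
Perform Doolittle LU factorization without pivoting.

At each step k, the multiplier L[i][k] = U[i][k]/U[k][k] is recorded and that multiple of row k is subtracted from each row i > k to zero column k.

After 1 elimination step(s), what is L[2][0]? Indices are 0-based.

L[2][0] = 1

Step 1: pivot at (0,0) is -3.
  row1 ← row1 − (1)·row0  ⇒  L[1][0]=1, U row1=(0, -2, 2, 4)
  row2 ← row2 − (1)·row0  ⇒  L[2][0]=1, U row2=(0, -4, 6, 4)
  row3 ← row3 − (2)·row0  ⇒  L[3][0]=2, U row3=(0, 6, 0, -28)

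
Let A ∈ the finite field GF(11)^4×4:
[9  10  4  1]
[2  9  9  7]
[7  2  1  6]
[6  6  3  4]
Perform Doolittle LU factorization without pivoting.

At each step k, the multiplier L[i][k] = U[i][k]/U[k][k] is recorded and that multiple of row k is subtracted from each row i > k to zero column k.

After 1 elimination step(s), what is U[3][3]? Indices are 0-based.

U[3][3] = 7

k=0: U[0][0]=9
  eliminate (1,0): mult=10, new row 1: (0, 8, 2, 8); set L[1][0]=10
  eliminate (2,0): mult=2, new row 2: (0, 4, 4, 4); set L[2][0]=2
  eliminate (3,0): mult=8, new row 3: (0, 3, 4, 7); set L[3][0]=8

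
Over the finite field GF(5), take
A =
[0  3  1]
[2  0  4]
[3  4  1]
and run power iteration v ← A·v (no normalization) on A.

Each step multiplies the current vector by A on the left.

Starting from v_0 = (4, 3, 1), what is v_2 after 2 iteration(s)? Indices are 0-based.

v_2 = (1, 0, 3)

v_0 = (4, 3, 1).
v_1 = A·v_0 = (0, 2, 0).
v_2 = A·v_1 = (1, 0, 3).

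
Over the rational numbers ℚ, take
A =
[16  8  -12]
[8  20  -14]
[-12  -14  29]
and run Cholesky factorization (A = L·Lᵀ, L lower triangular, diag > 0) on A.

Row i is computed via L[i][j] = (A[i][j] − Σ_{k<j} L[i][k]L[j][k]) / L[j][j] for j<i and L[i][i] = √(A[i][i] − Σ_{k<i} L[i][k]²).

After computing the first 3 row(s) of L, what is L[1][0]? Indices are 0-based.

L[1][0] = 2

Step 1: L[0][0] = √(16) = 4.
  L[1][0] = (8) / L[0][0] = 2.
Step 2: L[1][1] = √(16) = 4.
  L[2][0] = (-12) / L[0][0] = -3.
  L[2][1] = (-8) / L[1][1] = -2.
Step 3: L[2][2] = √(16) = 4.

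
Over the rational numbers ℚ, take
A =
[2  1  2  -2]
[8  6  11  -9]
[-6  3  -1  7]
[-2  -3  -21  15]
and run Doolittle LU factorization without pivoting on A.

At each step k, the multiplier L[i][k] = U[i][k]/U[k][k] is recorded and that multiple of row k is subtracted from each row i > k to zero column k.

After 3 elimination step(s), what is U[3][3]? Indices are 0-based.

U[3][3] = -4

Step 1: pivot at (0,0) is 2.
  row1 ← row1 − (4)·row0  ⇒  L[1][0]=4, U row1=(0, 2, 3, -1)
  row2 ← row2 − (-3)·row0  ⇒  L[2][0]=-3, U row2=(0, 6, 5, 1)
  row3 ← row3 − (-1)·row0  ⇒  L[3][0]=-1, U row3=(0, -2, -19, 13)
Step 2: pivot at (1,1) is 2.
  row2 ← row2 − (3)·row1  ⇒  L[2][1]=3, U row2=(0, 0, -4, 4)
  row3 ← row3 − (-1)·row1  ⇒  L[3][1]=-1, U row3=(0, 0, -16, 12)
Step 3: pivot at (2,2) is -4.
  row3 ← row3 − (4)·row2  ⇒  L[3][2]=4, U row3=(0, 0, 0, -4)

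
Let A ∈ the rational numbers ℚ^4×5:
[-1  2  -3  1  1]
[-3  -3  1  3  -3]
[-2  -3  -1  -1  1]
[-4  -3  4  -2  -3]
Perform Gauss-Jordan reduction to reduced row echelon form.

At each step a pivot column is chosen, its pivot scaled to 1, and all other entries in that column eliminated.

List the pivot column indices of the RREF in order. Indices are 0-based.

[1] R0 /= -1  ⇒  (1, -2, 3, -1, -1)
     R1 -= -3·R0  ⇒  (0, -9, 10, 0, -6)
     R2 -= -2·R0  ⇒  (0, -7, 5, -3, -1)
     R3 -= -4·R0  ⇒  (0, -11, 16, -6, -7)
[2] R1 /= -9  ⇒  (0, 1, -10/9, 0, 2/3)
     R0 -= -2·R1  ⇒  (1, 0, 7/9, -1, 1/3)
     R2 -= -7·R1  ⇒  (0, 0, -25/9, -3, 11/3)
     R3 -= -11·R1  ⇒  (0, 0, 34/9, -6, 1/3)
[3] R2 /= -25/9  ⇒  (0, 0, 1, 27/25, -33/25)
     R0 -= 7/9·R2  ⇒  (1, 0, 0, -46/25, 34/25)
     R1 -= -10/9·R2  ⇒  (0, 1, 0, 6/5, -4/5)
     R3 -= 34/9·R2  ⇒  (0, 0, 0, -252/25, 133/25)
[4] R3 /= -252/25  ⇒  (0, 0, 0, 1, -19/36)
     R0 -= -46/25·R3  ⇒  (1, 0, 0, 0, 7/18)
     R1 -= 6/5·R3  ⇒  (0, 1, 0, 0, -1/6)
     R2 -= 27/25·R3  ⇒  (0, 0, 1, 0, -3/4)

pivot columns: 0, 1, 2, 3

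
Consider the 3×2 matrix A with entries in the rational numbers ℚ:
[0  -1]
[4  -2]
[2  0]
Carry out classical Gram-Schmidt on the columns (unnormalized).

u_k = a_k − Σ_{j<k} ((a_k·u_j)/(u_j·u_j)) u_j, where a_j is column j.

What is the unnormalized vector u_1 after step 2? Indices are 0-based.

Step 1: u_0 = a_0 = (0, 4, 2).
Step 2: u_1 = a_1 − (-2/5)·u_0 = (-1, -2/5, 4/5).

u_1 = (-1, -2/5, 4/5)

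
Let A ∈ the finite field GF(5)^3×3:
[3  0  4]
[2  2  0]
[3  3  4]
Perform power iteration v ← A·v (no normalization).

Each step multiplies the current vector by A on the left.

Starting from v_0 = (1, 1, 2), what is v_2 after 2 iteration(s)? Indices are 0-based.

v_0 = (1, 1, 2).
v_1 = A·v_0 = (1, 4, 4).
v_2 = A·v_1 = (4, 0, 1).

v_2 = (4, 0, 1)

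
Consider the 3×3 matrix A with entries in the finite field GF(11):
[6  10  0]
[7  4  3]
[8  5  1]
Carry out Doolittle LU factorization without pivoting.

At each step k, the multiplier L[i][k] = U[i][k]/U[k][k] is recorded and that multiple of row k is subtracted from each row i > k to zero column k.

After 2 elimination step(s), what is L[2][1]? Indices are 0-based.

Step 1: pivot at (0,0) is 6.
  row1 ← row1 − (3)·row0  ⇒  L[1][0]=3, U row1=(0, 7, 3)
  row2 ← row2 − (5)·row0  ⇒  L[2][0]=5, U row2=(0, 10, 1)
Step 2: pivot at (1,1) is 7.
  row2 ← row2 − (3)·row1  ⇒  L[2][1]=3, U row2=(0, 0, 3)

L[2][1] = 3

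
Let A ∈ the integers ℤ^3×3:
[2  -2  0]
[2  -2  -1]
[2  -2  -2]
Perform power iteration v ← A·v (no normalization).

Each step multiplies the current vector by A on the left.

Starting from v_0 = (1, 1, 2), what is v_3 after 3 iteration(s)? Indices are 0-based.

v_3 = (-8, -20, -32)

v_0 = (1, 1, 2).
v_1 = A·v_0 = (0, -2, -4).
v_2 = A·v_1 = (4, 8, 12).
v_3 = A·v_2 = (-8, -20, -32).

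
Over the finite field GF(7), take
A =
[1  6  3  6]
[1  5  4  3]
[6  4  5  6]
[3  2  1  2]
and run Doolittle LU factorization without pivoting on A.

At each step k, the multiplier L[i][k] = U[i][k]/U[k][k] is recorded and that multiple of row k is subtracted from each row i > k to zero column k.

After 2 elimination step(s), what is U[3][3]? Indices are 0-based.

U[3][3] = 4

[col 0] pivot 1
  R1 -= 1*R0 → (0, 6, 1, 4)  (L[1][0] := 1)
  R2 -= 6*R0 → (0, 3, 1, 5)  (L[2][0] := 6)
  R3 -= 3*R0 → (0, 5, 6, 5)  (L[3][0] := 3)
[col 1] pivot 6
  R2 -= 4*R1 → (0, 0, 4, 3)  (L[2][1] := 4)
  R3 -= 2*R1 → (0, 0, 4, 4)  (L[3][1] := 2)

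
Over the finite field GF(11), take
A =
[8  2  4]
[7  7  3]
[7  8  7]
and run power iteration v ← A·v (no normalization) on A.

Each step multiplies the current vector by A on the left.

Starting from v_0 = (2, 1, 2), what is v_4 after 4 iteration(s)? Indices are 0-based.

v_0 = (2, 1, 2).
v_1 = A·v_0 = (4, 5, 3).
v_2 = A·v_1 = (10, 6, 1).
v_3 = A·v_2 = (8, 5, 4).
v_4 = A·v_3 = (2, 4, 3).

v_4 = (2, 4, 3)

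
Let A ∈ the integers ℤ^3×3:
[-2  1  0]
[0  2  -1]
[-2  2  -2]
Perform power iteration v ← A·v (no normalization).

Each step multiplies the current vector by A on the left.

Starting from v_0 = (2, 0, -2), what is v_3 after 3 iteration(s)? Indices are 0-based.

v_3 = (-16, -4, -36)

v_0 = (2, 0, -2).
v_1 = A·v_0 = (-4, 2, 0).
v_2 = A·v_1 = (10, 4, 12).
v_3 = A·v_2 = (-16, -4, -36).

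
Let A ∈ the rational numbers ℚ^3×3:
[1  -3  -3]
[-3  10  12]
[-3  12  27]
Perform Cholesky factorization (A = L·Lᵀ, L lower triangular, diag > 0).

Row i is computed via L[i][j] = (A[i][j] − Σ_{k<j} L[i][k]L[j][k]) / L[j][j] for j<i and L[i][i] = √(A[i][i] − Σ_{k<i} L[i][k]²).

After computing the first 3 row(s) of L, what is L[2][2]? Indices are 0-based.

L[2][2] = 3

Step 1: L[0][0] = √(1) = 1.
  L[1][0] = (-3) / L[0][0] = -3.
Step 2: L[1][1] = √(1) = 1.
  L[2][0] = (-3) / L[0][0] = -3.
  L[2][1] = (3) / L[1][1] = 3.
Step 3: L[2][2] = √(9) = 3.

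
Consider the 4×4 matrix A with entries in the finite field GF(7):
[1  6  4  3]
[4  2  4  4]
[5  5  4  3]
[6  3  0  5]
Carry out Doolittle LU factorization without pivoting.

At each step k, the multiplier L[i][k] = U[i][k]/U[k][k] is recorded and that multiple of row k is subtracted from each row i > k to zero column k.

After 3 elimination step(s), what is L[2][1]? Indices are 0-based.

[col 0] pivot 1
  R1 -= 4*R0 → (0, 6, 2, 6)  (L[1][0] := 4)
  R2 -= 5*R0 → (0, 3, 5, 2)  (L[2][0] := 5)
  R3 -= 6*R0 → (0, 2, 4, 1)  (L[3][0] := 6)
[col 1] pivot 6
  R2 -= 4*R1 → (0, 0, 4, 6)  (L[2][1] := 4)
  R3 -= 5*R1 → (0, 0, 1, 6)  (L[3][1] := 5)
[col 2] pivot 4
  R3 -= 2*R2 → (0, 0, 0, 1)  (L[3][2] := 2)

L[2][1] = 4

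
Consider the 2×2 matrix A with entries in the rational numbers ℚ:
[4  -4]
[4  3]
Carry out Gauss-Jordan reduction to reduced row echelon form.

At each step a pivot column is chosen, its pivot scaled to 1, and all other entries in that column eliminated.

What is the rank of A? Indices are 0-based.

step 1: normalize row 0 (÷4) = (1, -1)
  row 1: subtract 4×row0 = (0, 7)
step 2: normalize row 1 (÷7) = (0, 1)
  row 0: subtract -1×row1 = (1, 0)

rank = 2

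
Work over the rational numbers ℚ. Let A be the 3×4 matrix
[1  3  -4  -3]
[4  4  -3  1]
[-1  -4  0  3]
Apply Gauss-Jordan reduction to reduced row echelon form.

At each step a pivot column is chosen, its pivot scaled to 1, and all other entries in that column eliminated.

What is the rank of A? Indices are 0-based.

rank = 3

pivot(0,0)=1: scale R0 → (1, 3, -4, -3)
  clear (1,0): R1 −= (4)R0 → (0, -8, 13, 13)
  clear (2,0): R2 −= (-1)R0 → (0, -1, -4, 0)
pivot(1,1)=-8: scale R1 → (0, 1, -13/8, -13/8)
  clear (0,1): R0 −= (3)R1 → (1, 0, 7/8, 15/8)
  clear (2,1): R2 −= (-1)R1 → (0, 0, -45/8, -13/8)
pivot(2,2)=-45/8: scale R2 → (0, 0, 1, 13/45)
  clear (0,2): R0 −= (7/8)R2 → (1, 0, 0, 73/45)
  clear (1,2): R1 −= (-13/8)R2 → (0, 1, 0, -52/45)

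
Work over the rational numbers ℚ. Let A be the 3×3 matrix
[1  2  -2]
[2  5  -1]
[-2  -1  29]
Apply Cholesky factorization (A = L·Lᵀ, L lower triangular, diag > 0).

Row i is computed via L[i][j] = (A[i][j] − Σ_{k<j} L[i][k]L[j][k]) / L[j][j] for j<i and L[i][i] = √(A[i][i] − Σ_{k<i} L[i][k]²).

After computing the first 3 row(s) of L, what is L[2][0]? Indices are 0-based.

L[2][0] = -2

Step 1: L[0][0] = √(1) = 1.
  L[1][0] = (2) / L[0][0] = 2.
Step 2: L[1][1] = √(1) = 1.
  L[2][0] = (-2) / L[0][0] = -2.
  L[2][1] = (3) / L[1][1] = 3.
Step 3: L[2][2] = √(16) = 4.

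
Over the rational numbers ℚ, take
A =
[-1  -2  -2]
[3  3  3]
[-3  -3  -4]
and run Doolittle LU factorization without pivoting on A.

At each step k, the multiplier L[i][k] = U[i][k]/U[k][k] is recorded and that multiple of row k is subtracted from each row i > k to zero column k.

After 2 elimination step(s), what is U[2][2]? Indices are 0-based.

U[2][2] = -1

Step 1: pivot at (0,0) is -1.
  row1 ← row1 − (-3)·row0  ⇒  L[1][0]=-3, U row1=(0, -3, -3)
  row2 ← row2 − (3)·row0  ⇒  L[2][0]=3, U row2=(0, 3, 2)
Step 2: pivot at (1,1) is -3.
  row2 ← row2 − (-1)·row1  ⇒  L[2][1]=-1, U row2=(0, 0, -1)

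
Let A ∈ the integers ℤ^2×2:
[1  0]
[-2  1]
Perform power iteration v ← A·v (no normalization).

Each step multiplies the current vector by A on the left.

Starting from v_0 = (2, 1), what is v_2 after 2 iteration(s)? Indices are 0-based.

v_0 = (2, 1).
v_1 = A·v_0 = (2, -3).
v_2 = A·v_1 = (2, -7).

v_2 = (2, -7)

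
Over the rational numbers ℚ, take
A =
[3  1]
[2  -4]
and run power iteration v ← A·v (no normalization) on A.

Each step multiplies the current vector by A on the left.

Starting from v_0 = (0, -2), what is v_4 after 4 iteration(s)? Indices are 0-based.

v_0 = (0, -2).
v_1 = A·v_0 = (-2, 8).
v_2 = A·v_1 = (2, -36).
v_3 = A·v_2 = (-30, 148).
v_4 = A·v_3 = (58, -652).

v_4 = (58, -652)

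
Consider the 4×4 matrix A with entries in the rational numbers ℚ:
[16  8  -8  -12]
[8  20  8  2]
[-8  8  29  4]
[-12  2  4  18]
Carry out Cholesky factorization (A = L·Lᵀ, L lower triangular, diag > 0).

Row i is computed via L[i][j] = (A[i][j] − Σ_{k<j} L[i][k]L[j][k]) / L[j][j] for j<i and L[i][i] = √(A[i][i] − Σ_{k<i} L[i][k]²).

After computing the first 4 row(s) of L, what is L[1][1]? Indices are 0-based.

L[1][1] = 4

Step 1: L[0][0] = √(16) = 4.
  L[1][0] = (8) / L[0][0] = 2.
Step 2: L[1][1] = √(16) = 4.
  L[2][0] = (-8) / L[0][0] = -2.
  L[2][1] = (12) / L[1][1] = 3.
Step 3: L[2][2] = √(16) = 4.
  L[3][0] = (-12) / L[0][0] = -3.
  L[3][1] = (8) / L[1][1] = 2.
  L[3][2] = (-8) / L[2][2] = -2.
Step 4: L[3][3] = √(1) = 1.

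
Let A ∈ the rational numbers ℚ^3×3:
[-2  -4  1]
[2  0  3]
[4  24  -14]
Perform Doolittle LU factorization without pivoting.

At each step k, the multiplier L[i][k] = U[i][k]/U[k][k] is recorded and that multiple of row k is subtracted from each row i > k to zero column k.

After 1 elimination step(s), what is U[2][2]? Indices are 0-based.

[col 0] pivot -2
  R1 -= -1*R0 → (0, -4, 4)  (L[1][0] := -1)
  R2 -= -2*R0 → (0, 16, -12)  (L[2][0] := -2)

U[2][2] = -12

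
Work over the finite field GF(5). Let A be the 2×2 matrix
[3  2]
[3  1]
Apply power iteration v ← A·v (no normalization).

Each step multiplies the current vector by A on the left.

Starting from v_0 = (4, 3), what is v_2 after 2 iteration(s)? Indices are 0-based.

v_0 = (4, 3).
v_1 = A·v_0 = (3, 0).
v_2 = A·v_1 = (4, 4).

v_2 = (4, 4)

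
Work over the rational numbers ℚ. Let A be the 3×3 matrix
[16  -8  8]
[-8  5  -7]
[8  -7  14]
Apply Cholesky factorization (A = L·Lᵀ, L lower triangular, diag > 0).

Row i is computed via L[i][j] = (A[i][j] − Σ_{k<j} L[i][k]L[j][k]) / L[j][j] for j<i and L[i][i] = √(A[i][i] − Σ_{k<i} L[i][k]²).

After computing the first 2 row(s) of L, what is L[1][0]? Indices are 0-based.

Step 1: L[0][0] = √(16) = 4.
  L[1][0] = (-8) / L[0][0] = -2.
Step 2: L[1][1] = √(1) = 1.

L[1][0] = -2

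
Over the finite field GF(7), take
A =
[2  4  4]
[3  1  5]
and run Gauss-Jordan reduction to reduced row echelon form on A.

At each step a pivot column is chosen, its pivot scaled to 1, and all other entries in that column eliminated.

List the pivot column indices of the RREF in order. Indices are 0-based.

pivot columns: 0, 1

[1] R0 /= 2  ⇒  (1, 2, 2)
     R1 -= 3·R0  ⇒  (0, 2, 6)
[2] R1 /= 2  ⇒  (0, 1, 3)
     R0 -= 2·R1  ⇒  (1, 0, 3)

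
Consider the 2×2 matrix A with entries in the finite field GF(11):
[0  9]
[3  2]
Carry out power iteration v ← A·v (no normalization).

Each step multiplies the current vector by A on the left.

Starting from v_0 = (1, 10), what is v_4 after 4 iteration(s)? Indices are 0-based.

v_0 = (1, 10).
v_1 = A·v_0 = (2, 1).
v_2 = A·v_1 = (9, 8).
v_3 = A·v_2 = (6, 10).
v_4 = A·v_3 = (2, 5).

v_4 = (2, 5)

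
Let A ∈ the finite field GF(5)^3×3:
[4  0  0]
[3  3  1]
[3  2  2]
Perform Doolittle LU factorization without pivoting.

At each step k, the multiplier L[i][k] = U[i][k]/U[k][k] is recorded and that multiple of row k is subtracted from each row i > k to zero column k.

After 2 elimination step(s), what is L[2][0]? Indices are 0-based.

L[2][0] = 2

[col 0] pivot 4
  R1 -= 2*R0 → (0, 3, 1)  (L[1][0] := 2)
  R2 -= 2*R0 → (0, 2, 2)  (L[2][0] := 2)
[col 1] pivot 3
  R2 -= 4*R1 → (0, 0, 3)  (L[2][1] := 4)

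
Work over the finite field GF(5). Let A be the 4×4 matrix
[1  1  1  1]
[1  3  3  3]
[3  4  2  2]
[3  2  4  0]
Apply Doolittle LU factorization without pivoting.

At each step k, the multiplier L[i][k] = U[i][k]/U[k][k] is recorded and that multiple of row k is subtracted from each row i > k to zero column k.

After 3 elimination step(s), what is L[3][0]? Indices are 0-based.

L[3][0] = 3

[col 0] pivot 1
  R1 -= 1*R0 → (0, 2, 2, 2)  (L[1][0] := 1)
  R2 -= 3*R0 → (0, 1, 4, 4)  (L[2][0] := 3)
  R3 -= 3*R0 → (0, 4, 1, 2)  (L[3][0] := 3)
[col 1] pivot 2
  R2 -= 3*R1 → (0, 0, 3, 3)  (L[2][1] := 3)
  R3 -= 2*R1 → (0, 0, 2, 3)  (L[3][1] := 2)
[col 2] pivot 3
  R3 -= 4*R2 → (0, 0, 0, 1)  (L[3][2] := 4)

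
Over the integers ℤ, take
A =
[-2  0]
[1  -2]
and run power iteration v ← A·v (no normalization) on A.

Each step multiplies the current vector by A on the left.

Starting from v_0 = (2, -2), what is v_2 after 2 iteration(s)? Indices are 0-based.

v_0 = (2, -2).
v_1 = A·v_0 = (-4, 6).
v_2 = A·v_1 = (8, -16).

v_2 = (8, -16)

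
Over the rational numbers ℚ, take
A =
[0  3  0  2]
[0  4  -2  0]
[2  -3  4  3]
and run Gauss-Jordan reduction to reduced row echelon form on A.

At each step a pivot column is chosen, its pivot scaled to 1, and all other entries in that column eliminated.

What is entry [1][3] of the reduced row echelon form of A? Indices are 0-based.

M[1][3] = 2/3

step 1: exchange rows 0,2
step 1: normalize row 0 (÷2) = (1, -3/2, 2, 3/2)
step 2: normalize row 1 (÷4) = (0, 1, -1/2, 0)
  row 0: subtract -3/2×row1 = (1, 0, 5/4, 3/2)
  row 2: subtract 3×row1 = (0, 0, 3/2, 2)
step 3: normalize row 2 (÷3/2) = (0, 0, 1, 4/3)
  row 0: subtract 5/4×row2 = (1, 0, 0, -1/6)
  row 1: subtract -1/2×row2 = (0, 1, 0, 2/3)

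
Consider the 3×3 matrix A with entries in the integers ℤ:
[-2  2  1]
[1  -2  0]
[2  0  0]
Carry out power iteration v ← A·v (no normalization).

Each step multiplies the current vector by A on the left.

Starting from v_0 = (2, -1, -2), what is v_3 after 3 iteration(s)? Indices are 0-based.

v_3 = (-104, 60, 56)

v_0 = (2, -1, -2).
v_1 = A·v_0 = (-8, 4, 4).
v_2 = A·v_1 = (28, -16, -16).
v_3 = A·v_2 = (-104, 60, 56).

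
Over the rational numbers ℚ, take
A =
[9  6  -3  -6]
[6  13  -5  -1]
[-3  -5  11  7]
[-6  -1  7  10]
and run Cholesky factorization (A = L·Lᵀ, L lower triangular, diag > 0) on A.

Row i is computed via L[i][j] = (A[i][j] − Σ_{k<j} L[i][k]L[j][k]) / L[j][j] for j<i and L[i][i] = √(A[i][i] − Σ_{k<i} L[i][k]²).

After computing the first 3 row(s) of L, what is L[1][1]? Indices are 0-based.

Step 1: L[0][0] = √(9) = 3.
  L[1][0] = (6) / L[0][0] = 2.
Step 2: L[1][1] = √(9) = 3.
  L[2][0] = (-3) / L[0][0] = -1.
  L[2][1] = (-3) / L[1][1] = -1.
Step 3: L[2][2] = √(9) = 3.

L[1][1] = 3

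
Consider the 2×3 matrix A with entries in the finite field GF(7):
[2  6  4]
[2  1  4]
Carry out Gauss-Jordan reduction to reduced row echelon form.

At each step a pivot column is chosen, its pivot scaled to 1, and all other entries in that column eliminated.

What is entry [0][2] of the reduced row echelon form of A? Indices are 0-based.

pivot(0,0)=2: scale R0 → (1, 3, 2)
  clear (1,0): R1 −= (2)R0 → (0, 2, 0)
pivot(1,1)=2: scale R1 → (0, 1, 0)
  clear (0,1): R0 −= (3)R1 → (1, 0, 2)

M[0][2] = 2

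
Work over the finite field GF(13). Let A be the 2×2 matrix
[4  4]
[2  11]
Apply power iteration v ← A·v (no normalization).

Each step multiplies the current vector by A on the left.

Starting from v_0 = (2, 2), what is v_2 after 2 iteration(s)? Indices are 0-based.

v_2 = (12, 6)

v_0 = (2, 2).
v_1 = A·v_0 = (3, 0).
v_2 = A·v_1 = (12, 6).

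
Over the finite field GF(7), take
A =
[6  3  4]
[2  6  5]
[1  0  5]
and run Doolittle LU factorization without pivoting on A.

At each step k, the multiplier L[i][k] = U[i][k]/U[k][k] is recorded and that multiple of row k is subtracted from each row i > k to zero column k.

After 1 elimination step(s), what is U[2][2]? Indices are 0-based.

U[2][2] = 2

k=0: U[0][0]=6
  eliminate (1,0): mult=5, new row 1: (0, 5, 6); set L[1][0]=5
  eliminate (2,0): mult=6, new row 2: (0, 3, 2); set L[2][0]=6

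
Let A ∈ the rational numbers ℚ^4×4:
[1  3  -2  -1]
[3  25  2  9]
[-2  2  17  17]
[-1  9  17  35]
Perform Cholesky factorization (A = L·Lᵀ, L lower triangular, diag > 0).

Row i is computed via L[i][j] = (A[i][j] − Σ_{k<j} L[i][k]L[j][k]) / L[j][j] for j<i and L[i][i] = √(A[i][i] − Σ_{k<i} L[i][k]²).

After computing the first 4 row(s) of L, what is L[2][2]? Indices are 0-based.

L[2][2] = 3

Step 1: L[0][0] = √(1) = 1.
  L[1][0] = (3) / L[0][0] = 3.
Step 2: L[1][1] = √(16) = 4.
  L[2][0] = (-2) / L[0][0] = -2.
  L[2][1] = (8) / L[1][1] = 2.
Step 3: L[2][2] = √(9) = 3.
  L[3][0] = (-1) / L[0][0] = -1.
  L[3][1] = (12) / L[1][1] = 3.
  L[3][2] = (9) / L[2][2] = 3.
Step 4: L[3][3] = √(16) = 4.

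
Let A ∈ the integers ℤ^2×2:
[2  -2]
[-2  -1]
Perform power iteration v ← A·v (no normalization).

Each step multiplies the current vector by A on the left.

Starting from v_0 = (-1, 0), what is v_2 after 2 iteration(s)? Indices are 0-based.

v_0 = (-1, 0).
v_1 = A·v_0 = (-2, 2).
v_2 = A·v_1 = (-8, 2).

v_2 = (-8, 2)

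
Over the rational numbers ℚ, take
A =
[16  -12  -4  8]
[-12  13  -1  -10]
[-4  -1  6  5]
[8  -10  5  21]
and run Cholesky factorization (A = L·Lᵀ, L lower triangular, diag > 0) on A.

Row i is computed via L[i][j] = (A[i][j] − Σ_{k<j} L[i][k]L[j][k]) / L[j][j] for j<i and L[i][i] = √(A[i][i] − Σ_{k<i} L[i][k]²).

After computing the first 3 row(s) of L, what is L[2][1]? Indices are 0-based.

Step 1: L[0][0] = √(16) = 4.
  L[1][0] = (-12) / L[0][0] = -3.
Step 2: L[1][1] = √(4) = 2.
  L[2][0] = (-4) / L[0][0] = -1.
  L[2][1] = (-4) / L[1][1] = -2.
Step 3: L[2][2] = √(1) = 1.

L[2][1] = -2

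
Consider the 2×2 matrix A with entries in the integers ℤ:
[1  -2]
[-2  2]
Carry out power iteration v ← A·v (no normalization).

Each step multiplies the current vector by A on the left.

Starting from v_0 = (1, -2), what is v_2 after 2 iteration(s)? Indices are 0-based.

v_0 = (1, -2).
v_1 = A·v_0 = (5, -6).
v_2 = A·v_1 = (17, -22).

v_2 = (17, -22)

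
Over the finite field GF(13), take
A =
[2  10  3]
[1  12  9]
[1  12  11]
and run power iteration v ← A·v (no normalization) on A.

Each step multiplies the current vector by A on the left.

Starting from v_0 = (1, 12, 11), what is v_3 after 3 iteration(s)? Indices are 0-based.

v_3 = (8, 9, 2)

v_0 = (1, 12, 11).
v_1 = A·v_0 = (12, 10, 6).
v_2 = A·v_1 = (12, 4, 3).
v_3 = A·v_2 = (8, 9, 2).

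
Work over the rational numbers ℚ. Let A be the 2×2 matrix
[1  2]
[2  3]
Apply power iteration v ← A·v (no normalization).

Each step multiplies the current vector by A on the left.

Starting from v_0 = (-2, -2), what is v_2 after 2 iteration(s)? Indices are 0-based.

v_2 = (-26, -42)

v_0 = (-2, -2).
v_1 = A·v_0 = (-6, -10).
v_2 = A·v_1 = (-26, -42).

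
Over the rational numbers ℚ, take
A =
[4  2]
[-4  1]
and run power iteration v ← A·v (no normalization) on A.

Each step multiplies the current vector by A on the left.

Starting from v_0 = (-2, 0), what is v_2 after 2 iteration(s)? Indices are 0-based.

v_0 = (-2, 0).
v_1 = A·v_0 = (-8, 8).
v_2 = A·v_1 = (-16, 40).

v_2 = (-16, 40)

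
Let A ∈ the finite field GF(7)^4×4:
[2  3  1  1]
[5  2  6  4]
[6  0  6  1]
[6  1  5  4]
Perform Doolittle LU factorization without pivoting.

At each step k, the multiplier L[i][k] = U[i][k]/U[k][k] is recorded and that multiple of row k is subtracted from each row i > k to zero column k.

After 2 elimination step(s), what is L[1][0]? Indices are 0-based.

[col 0] pivot 2
  R1 -= 6*R0 → (0, 5, 0, 5)  (L[1][0] := 6)
  R2 -= 3*R0 → (0, 5, 3, 5)  (L[2][0] := 3)
  R3 -= 3*R0 → (0, 6, 2, 1)  (L[3][0] := 3)
[col 1] pivot 5
  R2 -= 1*R1 → (0, 0, 3, 0)  (L[2][1] := 1)
  R3 -= 4*R1 → (0, 0, 2, 2)  (L[3][1] := 4)

L[1][0] = 6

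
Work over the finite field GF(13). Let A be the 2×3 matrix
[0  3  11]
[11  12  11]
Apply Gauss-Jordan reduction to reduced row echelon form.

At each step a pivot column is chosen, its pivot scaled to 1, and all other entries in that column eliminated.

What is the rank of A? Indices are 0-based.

rank = 2

pivot(0,0): swap R0↔R1
pivot(0,0)=11: scale R0 → (1, 7, 1)
pivot(1,1)=3: scale R1 → (0, 1, 8)
  clear (0,1): R0 −= (7)R1 → (1, 0, 10)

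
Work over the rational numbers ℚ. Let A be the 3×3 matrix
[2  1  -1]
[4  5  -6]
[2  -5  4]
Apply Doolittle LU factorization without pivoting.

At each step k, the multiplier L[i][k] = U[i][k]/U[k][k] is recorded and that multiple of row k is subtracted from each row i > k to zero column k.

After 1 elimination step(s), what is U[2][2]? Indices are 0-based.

U[2][2] = 5

k=0: U[0][0]=2
  eliminate (1,0): mult=2, new row 1: (0, 3, -4); set L[1][0]=2
  eliminate (2,0): mult=1, new row 2: (0, -6, 5); set L[2][0]=1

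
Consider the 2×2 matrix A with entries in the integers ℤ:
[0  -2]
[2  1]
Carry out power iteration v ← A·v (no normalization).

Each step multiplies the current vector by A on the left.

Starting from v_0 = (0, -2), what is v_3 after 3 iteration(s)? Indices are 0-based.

v_3 = (-12, 14)

v_0 = (0, -2).
v_1 = A·v_0 = (4, -2).
v_2 = A·v_1 = (4, 6).
v_3 = A·v_2 = (-12, 14).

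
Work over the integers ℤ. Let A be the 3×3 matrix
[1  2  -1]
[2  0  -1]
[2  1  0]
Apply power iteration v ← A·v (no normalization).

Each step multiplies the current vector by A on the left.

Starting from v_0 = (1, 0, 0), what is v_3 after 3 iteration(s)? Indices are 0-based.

v_0 = (1, 0, 0).
v_1 = A·v_0 = (1, 2, 2).
v_2 = A·v_1 = (3, 0, 4).
v_3 = A·v_2 = (-1, 2, 6).

v_3 = (-1, 2, 6)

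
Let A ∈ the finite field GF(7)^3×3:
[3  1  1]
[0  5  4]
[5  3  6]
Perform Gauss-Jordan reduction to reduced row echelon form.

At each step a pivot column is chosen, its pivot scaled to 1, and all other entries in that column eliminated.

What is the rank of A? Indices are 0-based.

pivot(0,0)=3: scale R0 → (1, 5, 5)
  clear (2,0): R2 −= (5)R0 → (0, 6, 2)
pivot(1,1)=5: scale R1 → (0, 1, 5)
  clear (0,1): R0 −= (5)R1 → (1, 0, 1)
  clear (2,1): R2 −= (6)R1 → (0, 0, 0)
col 2: no nonzero at/below row 2; advance.

rank = 2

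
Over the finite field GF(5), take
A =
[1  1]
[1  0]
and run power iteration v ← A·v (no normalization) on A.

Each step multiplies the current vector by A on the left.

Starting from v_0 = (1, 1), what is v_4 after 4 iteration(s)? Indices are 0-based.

v_0 = (1, 1).
v_1 = A·v_0 = (2, 1).
v_2 = A·v_1 = (3, 2).
v_3 = A·v_2 = (0, 3).
v_4 = A·v_3 = (3, 0).

v_4 = (3, 0)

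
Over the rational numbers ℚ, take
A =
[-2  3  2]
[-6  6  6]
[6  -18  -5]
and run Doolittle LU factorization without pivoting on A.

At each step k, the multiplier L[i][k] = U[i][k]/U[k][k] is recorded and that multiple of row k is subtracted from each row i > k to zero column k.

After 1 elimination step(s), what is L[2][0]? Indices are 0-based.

L[2][0] = -3

[col 0] pivot -2
  R1 -= 3*R0 → (0, -3, 0)  (L[1][0] := 3)
  R2 -= -3*R0 → (0, -9, 1)  (L[2][0] := -3)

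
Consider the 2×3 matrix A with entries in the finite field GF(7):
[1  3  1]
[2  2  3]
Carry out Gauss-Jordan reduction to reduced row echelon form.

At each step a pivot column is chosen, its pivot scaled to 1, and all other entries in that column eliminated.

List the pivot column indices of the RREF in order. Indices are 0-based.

[1] R0 /= 1  ⇒  (1, 3, 1)
     R1 -= 2·R0  ⇒  (0, 3, 1)
[2] R1 /= 3  ⇒  (0, 1, 5)
     R0 -= 3·R1  ⇒  (1, 0, 0)

pivot columns: 0, 1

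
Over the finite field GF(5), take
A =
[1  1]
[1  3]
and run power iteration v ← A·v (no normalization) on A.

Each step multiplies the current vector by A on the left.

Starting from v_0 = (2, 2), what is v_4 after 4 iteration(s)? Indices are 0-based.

v_0 = (2, 2).
v_1 = A·v_0 = (4, 3).
v_2 = A·v_1 = (2, 3).
v_3 = A·v_2 = (0, 1).
v_4 = A·v_3 = (1, 3).

v_4 = (1, 3)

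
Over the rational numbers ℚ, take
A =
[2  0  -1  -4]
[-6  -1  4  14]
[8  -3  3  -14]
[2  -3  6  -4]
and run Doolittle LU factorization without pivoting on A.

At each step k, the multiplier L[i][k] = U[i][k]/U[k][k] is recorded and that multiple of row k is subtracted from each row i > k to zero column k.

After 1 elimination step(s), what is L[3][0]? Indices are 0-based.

L[3][0] = 1

k=0: U[0][0]=2
  eliminate (1,0): mult=-3, new row 1: (0, -1, 1, 2); set L[1][0]=-3
  eliminate (2,0): mult=4, new row 2: (0, -3, 7, 2); set L[2][0]=4
  eliminate (3,0): mult=1, new row 3: (0, -3, 7, 0); set L[3][0]=1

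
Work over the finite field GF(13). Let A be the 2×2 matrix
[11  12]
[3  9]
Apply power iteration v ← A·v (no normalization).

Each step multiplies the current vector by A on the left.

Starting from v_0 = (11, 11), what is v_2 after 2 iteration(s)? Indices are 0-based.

v_0 = (11, 11).
v_1 = A·v_0 = (6, 2).
v_2 = A·v_1 = (12, 10).

v_2 = (12, 10)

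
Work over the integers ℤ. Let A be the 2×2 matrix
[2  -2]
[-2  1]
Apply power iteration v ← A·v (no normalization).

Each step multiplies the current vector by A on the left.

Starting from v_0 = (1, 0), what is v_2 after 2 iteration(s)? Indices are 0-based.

v_2 = (8, -6)

v_0 = (1, 0).
v_1 = A·v_0 = (2, -2).
v_2 = A·v_1 = (8, -6).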